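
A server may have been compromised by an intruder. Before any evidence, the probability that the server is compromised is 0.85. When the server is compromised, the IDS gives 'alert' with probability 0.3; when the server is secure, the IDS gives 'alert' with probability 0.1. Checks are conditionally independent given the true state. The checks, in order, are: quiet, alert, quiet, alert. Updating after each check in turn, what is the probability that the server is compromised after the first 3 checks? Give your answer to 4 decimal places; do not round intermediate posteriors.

0.9114

Apply Bayes' rule sequentially, carrying P(compromised) forward.
After 'quiet': P(compromised) = 0.7·0.8500 / (0.7·0.8500 + 0.9·0.1500) ≈ 0.8151
After 'alert': P(compromised) = 0.3·0.8151 / (0.3·0.8151 + 0.1·0.1849) ≈ 0.9297
After 'quiet': P(compromised) = 0.7·0.9297 / (0.7·0.9297 + 0.9·0.0703) ≈ 0.9114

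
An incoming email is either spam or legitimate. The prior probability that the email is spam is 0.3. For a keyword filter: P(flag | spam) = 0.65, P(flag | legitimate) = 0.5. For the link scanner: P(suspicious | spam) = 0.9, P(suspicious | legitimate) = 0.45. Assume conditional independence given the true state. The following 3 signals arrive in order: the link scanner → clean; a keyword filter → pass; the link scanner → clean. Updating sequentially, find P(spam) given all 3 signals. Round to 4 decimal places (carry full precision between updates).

0.0098

After the link scanner='clean': P(spam) = 0.1·0.3000 / (0.1·0.3000 + 0.55·0.7000) ≈ 0.0723
After a keyword filter='pass': P(spam) = 0.35·0.0723 / (0.35·0.0723 + 0.5·0.9277) ≈ 0.0517
After the link scanner='clean': P(spam) = 0.1·0.0517 / (0.1·0.0517 + 0.55·0.9483) ≈ 0.0098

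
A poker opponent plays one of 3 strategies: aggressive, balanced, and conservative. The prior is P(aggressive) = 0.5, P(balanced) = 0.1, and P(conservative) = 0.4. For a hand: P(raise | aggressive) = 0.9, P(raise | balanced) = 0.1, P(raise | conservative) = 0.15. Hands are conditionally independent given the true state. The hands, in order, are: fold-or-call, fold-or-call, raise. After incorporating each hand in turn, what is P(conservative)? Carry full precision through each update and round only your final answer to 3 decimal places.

0.775

After 'fold-or-call': normaliser = 0.1·0.5000 + 0.9·0.1000 + 0.85·0.4000; P(aggressive) ≈ 0.1042, P(balanced) ≈ 0.1875, P(conservative) ≈ 0.7083
After 'fold-or-call': normaliser = 0.1·0.1042 + 0.9·0.1875 + 0.85·0.7083; P(aggressive) ≈ 0.0133, P(balanced) ≈ 0.2160, P(conservative) ≈ 0.7707
After 'raise': normaliser = 0.9·0.0133 + 0.1·0.2160 + 0.15·0.7707; P(aggressive) ≈ 0.0804, P(balanced) ≈ 0.1448, P(conservative) ≈ 0.7748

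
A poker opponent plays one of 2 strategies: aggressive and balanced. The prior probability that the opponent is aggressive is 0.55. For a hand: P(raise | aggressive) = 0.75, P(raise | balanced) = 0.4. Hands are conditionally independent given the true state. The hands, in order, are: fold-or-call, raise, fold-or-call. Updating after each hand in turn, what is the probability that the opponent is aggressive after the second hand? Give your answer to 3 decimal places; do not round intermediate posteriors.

0.488

After 'fold-or-call': P(aggressive) = 0.25·0.5500 / (0.25·0.5500 + 0.6·0.4500) ≈ 0.3374
After 'raise': P(aggressive) = 0.75·0.3374 / (0.75·0.3374 + 0.4·0.6626) ≈ 0.4885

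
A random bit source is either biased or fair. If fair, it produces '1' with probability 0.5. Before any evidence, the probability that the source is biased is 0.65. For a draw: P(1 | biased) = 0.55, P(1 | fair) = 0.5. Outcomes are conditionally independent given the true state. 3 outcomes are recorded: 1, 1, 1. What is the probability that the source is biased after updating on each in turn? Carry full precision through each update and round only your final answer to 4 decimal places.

Each posterior becomes the prior for the next update.
After '1': P(biased) = 0.55·0.6500 / (0.55·0.6500 + 0.5·0.3500) ≈ 0.6714
After '1': P(biased) = 0.55·0.6714 / (0.55·0.6714 + 0.5·0.3286) ≈ 0.6920
After '1': P(biased) = 0.55·0.6920 / (0.55·0.6920 + 0.5·0.3080) ≈ 0.7120

0.7120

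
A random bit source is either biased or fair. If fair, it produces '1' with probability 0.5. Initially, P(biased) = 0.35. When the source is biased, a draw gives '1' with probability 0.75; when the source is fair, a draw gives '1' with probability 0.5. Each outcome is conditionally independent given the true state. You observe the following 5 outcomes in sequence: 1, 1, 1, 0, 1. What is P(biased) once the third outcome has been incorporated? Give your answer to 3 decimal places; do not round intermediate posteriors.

0.645

After '1': P(biased) = 0.75·0.3500 / (0.75·0.3500 + 0.5·0.6500) ≈ 0.4468
After '1': P(biased) = 0.75·0.4468 / (0.75·0.4468 + 0.5·0.5532) ≈ 0.5478
After '1': P(biased) = 0.75·0.5478 / (0.75·0.5478 + 0.5·0.4522) ≈ 0.6451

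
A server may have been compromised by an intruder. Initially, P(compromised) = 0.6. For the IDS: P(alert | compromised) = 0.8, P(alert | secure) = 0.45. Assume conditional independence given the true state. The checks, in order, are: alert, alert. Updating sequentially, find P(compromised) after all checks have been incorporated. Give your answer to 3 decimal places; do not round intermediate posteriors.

After 'alert': P(compromised) = 0.8·0.6000 / (0.8·0.6000 + 0.45·0.4000) ≈ 0.7273
After 'alert': P(compromised) = 0.8·0.7273 / (0.8·0.7273 + 0.45·0.2727) ≈ 0.8258

0.826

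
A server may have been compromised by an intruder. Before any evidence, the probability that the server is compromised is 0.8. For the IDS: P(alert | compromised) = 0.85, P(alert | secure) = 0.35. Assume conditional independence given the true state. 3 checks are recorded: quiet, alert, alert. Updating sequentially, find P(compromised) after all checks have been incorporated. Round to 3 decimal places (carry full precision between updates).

0.845

Each posterior becomes the prior for the next update.
After 'quiet': P(compromised) = 0.15·0.8000 / (0.15·0.8000 + 0.65·0.2000) ≈ 0.4800
After 'alert': P(compromised) = 0.85·0.4800 / (0.85·0.4800 + 0.35·0.5200) ≈ 0.6915
After 'alert': P(compromised) = 0.85·0.6915 / (0.85·0.6915 + 0.35·0.3085) ≈ 0.8448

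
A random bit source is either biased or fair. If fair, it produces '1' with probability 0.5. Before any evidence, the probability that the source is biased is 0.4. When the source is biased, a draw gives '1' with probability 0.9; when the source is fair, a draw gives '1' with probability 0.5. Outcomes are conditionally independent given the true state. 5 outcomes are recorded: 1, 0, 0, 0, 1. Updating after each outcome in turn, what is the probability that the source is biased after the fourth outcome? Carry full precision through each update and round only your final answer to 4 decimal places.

After '1': P(biased) = 0.9·0.4000 / (0.9·0.4000 + 0.5·0.6000) ≈ 0.5455
After '0': P(biased) = 0.1·0.5455 / (0.1·0.5455 + 0.5·0.4545) ≈ 0.1935
After '0': P(biased) = 0.1·0.1935 / (0.1·0.1935 + 0.5·0.8065) ≈ 0.0458
After '0': P(biased) = 0.1·0.0458 / (0.1·0.0458 + 0.5·0.9542) ≈ 0.0095

0.0095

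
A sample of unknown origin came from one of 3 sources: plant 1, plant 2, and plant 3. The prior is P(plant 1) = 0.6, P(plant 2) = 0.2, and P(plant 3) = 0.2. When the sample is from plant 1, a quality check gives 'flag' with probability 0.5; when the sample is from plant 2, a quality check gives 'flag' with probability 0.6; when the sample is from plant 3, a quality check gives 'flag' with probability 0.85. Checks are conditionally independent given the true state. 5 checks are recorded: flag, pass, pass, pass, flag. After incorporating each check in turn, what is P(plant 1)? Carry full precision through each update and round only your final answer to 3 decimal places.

0.786

After 'flag': normaliser = 0.5·0.6000 + 0.6·0.2000 + 0.85·0.2000; P(plant 1) ≈ 0.5085, P(plant 2) ≈ 0.2034, P(plant 3) ≈ 0.2881
After 'pass': normaliser = 0.5·0.5085 + 0.4·0.2034 + 0.15·0.2881; P(plant 1) ≈ 0.6711, P(plant 2) ≈ 0.2148, P(plant 3) ≈ 0.1141
After 'pass': normaliser = 0.5·0.6711 + 0.4·0.2148 + 0.15·0.1141; P(plant 1) ≈ 0.7651, P(plant 2) ≈ 0.1959, P(plant 3) ≈ 0.0390
After 'pass': normaliser = 0.5·0.7651 + 0.4·0.1959 + 0.15·0.0390; P(plant 1) ≈ 0.8196, P(plant 2) ≈ 0.1679, P(plant 3) ≈ 0.0125
After 'flag': normaliser = 0.5·0.8196 + 0.6·0.1679 + 0.85·0.0125; P(plant 1) ≈ 0.7863, P(plant 2) ≈ 0.1932, P(plant 3) ≈ 0.0205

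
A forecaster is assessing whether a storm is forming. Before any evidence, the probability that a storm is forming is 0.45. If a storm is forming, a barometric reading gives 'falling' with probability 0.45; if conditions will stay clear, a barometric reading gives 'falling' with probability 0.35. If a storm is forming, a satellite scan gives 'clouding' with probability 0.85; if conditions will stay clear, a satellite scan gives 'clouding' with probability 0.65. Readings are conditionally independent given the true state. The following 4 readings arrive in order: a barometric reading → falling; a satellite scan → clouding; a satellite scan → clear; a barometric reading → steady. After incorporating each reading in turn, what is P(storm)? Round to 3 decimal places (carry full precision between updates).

After a barometric reading='falling': P(storm) = 0.45·0.4500 / (0.45·0.4500 + 0.35·0.5500) ≈ 0.5127
After a satellite scan='clouding': P(storm) = 0.85·0.5127 / (0.85·0.5127 + 0.65·0.4873) ≈ 0.5791
After a satellite scan='clear': P(storm) = 0.15·0.5791 / (0.15·0.5791 + 0.35·0.4209) ≈ 0.3709
After a barometric reading='steady': P(storm) = 0.55·0.3709 / (0.55·0.3709 + 0.65·0.6291) ≈ 0.3328

0.333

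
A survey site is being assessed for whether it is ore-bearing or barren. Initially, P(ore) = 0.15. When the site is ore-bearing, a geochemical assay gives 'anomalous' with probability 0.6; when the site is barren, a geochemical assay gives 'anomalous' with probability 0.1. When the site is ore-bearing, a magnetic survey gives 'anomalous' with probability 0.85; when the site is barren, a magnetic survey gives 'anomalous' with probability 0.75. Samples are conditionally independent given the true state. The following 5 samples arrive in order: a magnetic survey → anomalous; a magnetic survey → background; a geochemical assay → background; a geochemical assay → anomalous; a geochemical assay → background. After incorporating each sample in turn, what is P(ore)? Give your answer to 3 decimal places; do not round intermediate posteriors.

0.125

Each posterior becomes the prior for the next update.
After a magnetic survey='anomalous': P(ore) = 0.85·0.1500 / (0.85·0.1500 + 0.75·0.8500) ≈ 0.1667
After a magnetic survey='background': P(ore) = 0.15·0.1667 / (0.15·0.1667 + 0.25·0.8333) ≈ 0.1071
After a geochemical assay='background': P(ore) = 0.4·0.1071 / (0.4·0.1071 + 0.9·0.8929) ≈ 0.0506
After a geochemical assay='anomalous': P(ore) = 0.6·0.0506 / (0.6·0.0506 + 0.1·0.9494) ≈ 0.2424
After a geochemical assay='background': P(ore) = 0.4·0.2424 / (0.4·0.2424 + 0.9·0.7576) ≈ 0.1245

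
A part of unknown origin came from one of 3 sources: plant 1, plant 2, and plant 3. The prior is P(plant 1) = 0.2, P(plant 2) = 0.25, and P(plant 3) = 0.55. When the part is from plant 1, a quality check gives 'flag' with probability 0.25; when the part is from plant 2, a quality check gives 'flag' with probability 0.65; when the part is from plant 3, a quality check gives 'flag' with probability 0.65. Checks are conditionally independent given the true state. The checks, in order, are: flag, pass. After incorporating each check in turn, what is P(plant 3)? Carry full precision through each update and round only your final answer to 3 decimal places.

Apply Bayes' rule sequentially, carrying P(plant 3) forward.
After 'flag': normaliser = 0.25·0.2000 + 0.65·0.2500 + 0.65·0.5500; P(plant 1) ≈ 0.0877, P(plant 2) ≈ 0.2851, P(plant 3) ≈ 0.6272
After 'pass': normaliser = 0.75·0.0877 + 0.35·0.2851 + 0.35·0.6272; P(plant 1) ≈ 0.1708, P(plant 2) ≈ 0.2591, P(plant 3) ≈ 0.5700

0.570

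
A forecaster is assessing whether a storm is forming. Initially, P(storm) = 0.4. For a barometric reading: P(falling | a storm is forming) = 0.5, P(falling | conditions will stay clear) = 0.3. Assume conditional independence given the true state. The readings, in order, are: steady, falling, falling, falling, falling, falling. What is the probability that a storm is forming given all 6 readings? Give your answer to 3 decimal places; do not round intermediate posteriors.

0.860

After 'steady': P(storm) = 0.5·0.4000 / (0.5·0.4000 + 0.7·0.6000) ≈ 0.3226
After 'falling': P(storm) = 0.5·0.3226 / (0.5·0.3226 + 0.3·0.6774) ≈ 0.4425
After 'falling': P(storm) = 0.5·0.4425 / (0.5·0.4425 + 0.3·0.5575) ≈ 0.5695
After 'falling': P(storm) = 0.5·0.5695 / (0.5·0.5695 + 0.3·0.4305) ≈ 0.6879
After 'falling': P(storm) = 0.5·0.6879 / (0.5·0.6879 + 0.3·0.3121) ≈ 0.7861
After 'falling': P(storm) = 0.5·0.7861 / (0.5·0.7861 + 0.3·0.2139) ≈ 0.8596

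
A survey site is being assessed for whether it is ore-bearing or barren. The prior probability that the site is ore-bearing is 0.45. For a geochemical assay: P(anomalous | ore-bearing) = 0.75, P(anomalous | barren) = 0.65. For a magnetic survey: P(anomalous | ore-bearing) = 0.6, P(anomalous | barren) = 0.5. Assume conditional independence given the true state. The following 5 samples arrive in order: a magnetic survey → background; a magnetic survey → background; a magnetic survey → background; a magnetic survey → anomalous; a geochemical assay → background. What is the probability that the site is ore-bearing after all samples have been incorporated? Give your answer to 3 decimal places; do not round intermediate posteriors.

After a magnetic survey='background': P(ore) = 0.4·0.4500 / (0.4·0.4500 + 0.5·0.5500) ≈ 0.3956
After a magnetic survey='background': P(ore) = 0.4·0.3956 / (0.4·0.3956 + 0.5·0.6044) ≈ 0.3437
After a magnetic survey='background': P(ore) = 0.4·0.3437 / (0.4·0.3437 + 0.5·0.6563) ≈ 0.2952
After a magnetic survey='anomalous': P(ore) = 0.6·0.2952 / (0.6·0.2952 + 0.5·0.7048) ≈ 0.3345
After a geochemical assay='background': P(ore) = 0.25·0.3345 / (0.25·0.3345 + 0.35·0.6655) ≈ 0.2642

0.264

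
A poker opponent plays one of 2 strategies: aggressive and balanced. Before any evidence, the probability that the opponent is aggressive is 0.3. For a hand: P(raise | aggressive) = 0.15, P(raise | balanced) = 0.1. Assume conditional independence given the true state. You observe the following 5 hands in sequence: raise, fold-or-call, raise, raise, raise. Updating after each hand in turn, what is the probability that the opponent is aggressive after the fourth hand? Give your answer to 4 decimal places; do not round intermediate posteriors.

0.5774

After 'raise': P(aggressive) = 0.15·0.3000 / (0.15·0.3000 + 0.1·0.7000) ≈ 0.3913
After 'fold-or-call': P(aggressive) = 0.85·0.3913 / (0.85·0.3913 + 0.9·0.6087) ≈ 0.3778
After 'raise': P(aggressive) = 0.15·0.3778 / (0.15·0.3778 + 0.1·0.6222) ≈ 0.4766
After 'raise': P(aggressive) = 0.15·0.4766 / (0.15·0.4766 + 0.1·0.5234) ≈ 0.5774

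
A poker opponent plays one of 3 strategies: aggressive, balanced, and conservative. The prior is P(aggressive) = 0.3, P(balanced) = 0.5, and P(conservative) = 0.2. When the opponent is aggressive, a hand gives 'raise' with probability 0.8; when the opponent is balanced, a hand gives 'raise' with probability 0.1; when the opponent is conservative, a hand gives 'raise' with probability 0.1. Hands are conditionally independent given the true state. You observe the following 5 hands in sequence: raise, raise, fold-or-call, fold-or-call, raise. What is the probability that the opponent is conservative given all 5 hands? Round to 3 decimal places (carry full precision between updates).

0.024

Each posterior becomes the prior for the next update.
After 'raise': normaliser = 0.8·0.3000 + 0.1·0.5000 + 0.1·0.2000; P(aggressive) ≈ 0.7742, P(balanced) ≈ 0.1613, P(conservative) ≈ 0.0645
After 'raise': normaliser = 0.8·0.7742 + 0.1·0.1613 + 0.1·0.0645; P(aggressive) ≈ 0.9648, P(balanced) ≈ 0.0251, P(conservative) ≈ 0.0101
After 'fold-or-call': normaliser = 0.2·0.9648 + 0.9·0.0251 + 0.9·0.0101; P(aggressive) ≈ 0.8591, P(balanced) ≈ 0.1007, P(conservative) ≈ 0.0403
After 'fold-or-call': normaliser = 0.2·0.8591 + 0.9·0.1007 + 0.9·0.0403; P(aggressive) ≈ 0.5753, P(balanced) ≈ 0.3034, P(conservative) ≈ 0.1213
After 'raise': normaliser = 0.8·0.5753 + 0.1·0.3034 + 0.1·0.1213; P(aggressive) ≈ 0.9155, P(balanced) ≈ 0.0603, P(conservative) ≈ 0.0241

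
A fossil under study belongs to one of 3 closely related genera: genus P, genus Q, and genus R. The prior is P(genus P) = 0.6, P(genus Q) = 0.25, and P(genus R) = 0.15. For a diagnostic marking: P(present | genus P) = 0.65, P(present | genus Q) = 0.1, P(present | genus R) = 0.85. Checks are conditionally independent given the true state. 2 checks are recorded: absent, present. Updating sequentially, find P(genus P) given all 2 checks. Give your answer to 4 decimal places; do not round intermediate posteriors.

After 'absent': normaliser = 0.35·0.6000 + 0.9·0.2500 + 0.15·0.1500; P(genus P) ≈ 0.4590, P(genus Q) ≈ 0.4918, P(genus R) ≈ 0.0492
After 'present': normaliser = 0.65·0.4590 + 0.1·0.4918 + 0.85·0.0492; P(genus P) ≈ 0.7663, P(genus Q) ≈ 0.1263, P(genus R) ≈ 0.1074

0.7663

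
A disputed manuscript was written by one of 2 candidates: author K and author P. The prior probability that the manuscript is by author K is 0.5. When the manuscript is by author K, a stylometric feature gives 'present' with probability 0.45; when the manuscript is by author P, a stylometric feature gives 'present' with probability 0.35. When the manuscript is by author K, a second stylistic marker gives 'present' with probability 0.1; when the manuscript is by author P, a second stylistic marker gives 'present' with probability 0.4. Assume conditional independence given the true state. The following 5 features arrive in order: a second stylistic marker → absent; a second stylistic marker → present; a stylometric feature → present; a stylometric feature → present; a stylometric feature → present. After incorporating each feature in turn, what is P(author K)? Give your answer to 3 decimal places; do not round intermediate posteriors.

0.444

After a second stylistic marker='absent': P(author K) = 0.9·0.5000 / (0.9·0.5000 + 0.6·0.5000) ≈ 0.6000
After a second stylistic marker='present': P(author K) = 0.1·0.6000 / (0.1·0.6000 + 0.4·0.4000) ≈ 0.2727
After a stylometric feature='present': P(author K) = 0.45·0.2727 / (0.45·0.2727 + 0.35·0.7273) ≈ 0.3253
After a stylometric feature='present': P(author K) = 0.45·0.3253 / (0.45·0.3253 + 0.35·0.6747) ≈ 0.3827
After a stylometric feature='present': P(author K) = 0.45·0.3827 / (0.45·0.3827 + 0.35·0.6173) ≈ 0.4435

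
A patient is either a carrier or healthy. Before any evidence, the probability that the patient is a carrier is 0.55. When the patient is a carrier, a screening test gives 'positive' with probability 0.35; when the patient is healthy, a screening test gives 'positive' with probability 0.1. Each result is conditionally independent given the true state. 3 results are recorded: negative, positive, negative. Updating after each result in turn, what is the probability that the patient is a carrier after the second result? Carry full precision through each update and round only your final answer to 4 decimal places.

0.7555

Apply Bayes' rule sequentially, carrying P(carrier) forward.
After 'negative': P(carrier) = 0.65·0.5500 / (0.65·0.5500 + 0.9·0.4500) ≈ 0.4689
After 'positive': P(carrier) = 0.35·0.4689 / (0.35·0.4689 + 0.1·0.5311) ≈ 0.7555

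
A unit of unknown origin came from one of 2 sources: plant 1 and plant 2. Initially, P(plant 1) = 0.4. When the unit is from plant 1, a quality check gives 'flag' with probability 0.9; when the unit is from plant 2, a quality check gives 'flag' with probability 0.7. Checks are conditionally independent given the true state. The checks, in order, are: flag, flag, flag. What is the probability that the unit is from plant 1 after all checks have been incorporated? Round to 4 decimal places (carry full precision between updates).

0.5862

Apply Bayes' rule sequentially, carrying P(plant 1) forward.
After 'flag': P(plant 1) = 0.9·0.4000 / (0.9·0.4000 + 0.7·0.6000) ≈ 0.4615
After 'flag': P(plant 1) = 0.9·0.4615 / (0.9·0.4615 + 0.7·0.5385) ≈ 0.5243
After 'flag': P(plant 1) = 0.9·0.5243 / (0.9·0.5243 + 0.7·0.4757) ≈ 0.5862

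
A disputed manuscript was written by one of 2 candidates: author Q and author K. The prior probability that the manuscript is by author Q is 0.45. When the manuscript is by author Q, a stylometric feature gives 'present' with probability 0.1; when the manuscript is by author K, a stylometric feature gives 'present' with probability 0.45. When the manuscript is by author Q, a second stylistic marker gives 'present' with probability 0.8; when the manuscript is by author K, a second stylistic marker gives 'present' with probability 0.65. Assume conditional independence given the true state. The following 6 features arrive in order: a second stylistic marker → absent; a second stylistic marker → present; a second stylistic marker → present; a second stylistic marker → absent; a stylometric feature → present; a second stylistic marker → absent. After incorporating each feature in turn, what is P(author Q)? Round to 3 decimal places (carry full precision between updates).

0.049

After a second stylistic marker='absent': P(author Q) = 0.2·0.4500 / (0.2·0.4500 + 0.35·0.5500) ≈ 0.3186
After a second stylistic marker='present': P(author Q) = 0.8·0.3186 / (0.8·0.3186 + 0.65·0.6814) ≈ 0.3653
After a second stylistic marker='present': P(author Q) = 0.8·0.3653 / (0.8·0.3653 + 0.65·0.6347) ≈ 0.4146
After a second stylistic marker='absent': P(author Q) = 0.2·0.4146 / (0.2·0.4146 + 0.35·0.5854) ≈ 0.2881
After a stylometric feature='present': P(author Q) = 0.1·0.2881 / (0.1·0.2881 + 0.45·0.7119) ≈ 0.0825
After a second stylistic marker='absent': P(author Q) = 0.2·0.0825 / (0.2·0.0825 + 0.35·0.9175) ≈ 0.0489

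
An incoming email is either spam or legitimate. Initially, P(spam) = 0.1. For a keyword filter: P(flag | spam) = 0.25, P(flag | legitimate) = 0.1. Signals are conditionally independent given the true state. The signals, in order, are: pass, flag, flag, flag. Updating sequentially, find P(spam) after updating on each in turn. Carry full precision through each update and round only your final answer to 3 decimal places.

Apply Bayes' rule sequentially, carrying P(spam) forward.
After 'pass': P(spam) = 0.75·0.1000 / (0.75·0.1000 + 0.9·0.9000) ≈ 0.0847
After 'flag': P(spam) = 0.25·0.0847 / (0.25·0.0847 + 0.1·0.9153) ≈ 0.1880
After 'flag': P(spam) = 0.25·0.1880 / (0.25·0.1880 + 0.1·0.8120) ≈ 0.3666
After 'flag': P(spam) = 0.25·0.3666 / (0.25·0.3666 + 0.1·0.6334) ≈ 0.5913

0.591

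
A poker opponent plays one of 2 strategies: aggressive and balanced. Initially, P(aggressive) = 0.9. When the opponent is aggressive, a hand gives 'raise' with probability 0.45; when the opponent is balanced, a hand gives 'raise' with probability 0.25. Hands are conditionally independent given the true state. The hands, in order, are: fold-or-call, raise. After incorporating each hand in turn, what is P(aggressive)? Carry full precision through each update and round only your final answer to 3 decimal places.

Each posterior becomes the prior for the next update.
After 'fold-or-call': P(aggressive) = 0.55·0.9000 / (0.55·0.9000 + 0.75·0.1000) ≈ 0.8684
After 'raise': P(aggressive) = 0.45·0.8684 / (0.45·0.8684 + 0.25·0.1316) ≈ 0.9224

0.922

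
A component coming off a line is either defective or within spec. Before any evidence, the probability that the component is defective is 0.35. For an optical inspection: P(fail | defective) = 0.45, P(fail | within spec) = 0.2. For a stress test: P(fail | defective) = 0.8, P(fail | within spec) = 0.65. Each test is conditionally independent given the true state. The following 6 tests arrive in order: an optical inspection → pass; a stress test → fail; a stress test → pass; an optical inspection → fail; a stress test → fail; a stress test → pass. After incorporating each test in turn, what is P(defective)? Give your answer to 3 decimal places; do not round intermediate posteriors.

After an optical inspection='pass': P(defective) = 0.55·0.3500 / (0.55·0.3500 + 0.8·0.6500) ≈ 0.2702
After a stress test='fail': P(defective) = 0.8·0.2702 / (0.8·0.2702 + 0.65·0.7298) ≈ 0.3130
After a stress test='pass': P(defective) = 0.2·0.3130 / (0.2·0.3130 + 0.35·0.6870) ≈ 0.2066
After an optical inspection='fail': P(defective) = 0.45·0.2066 / (0.45·0.2066 + 0.2·0.7934) ≈ 0.3694
After a stress test='fail': P(defective) = 0.8·0.3694 / (0.8·0.3694 + 0.65·0.6306) ≈ 0.4189
After a stress test='pass': P(defective) = 0.2·0.4189 / (0.2·0.4189 + 0.35·0.5811) ≈ 0.2918

0.292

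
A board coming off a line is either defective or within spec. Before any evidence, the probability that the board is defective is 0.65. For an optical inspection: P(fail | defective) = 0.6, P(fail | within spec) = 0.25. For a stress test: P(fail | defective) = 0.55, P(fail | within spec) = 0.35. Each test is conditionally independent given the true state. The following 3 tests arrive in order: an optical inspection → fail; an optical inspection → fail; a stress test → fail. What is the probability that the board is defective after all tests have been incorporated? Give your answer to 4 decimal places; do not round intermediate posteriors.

Apply Bayes' rule sequentially, carrying P(defective) forward.
After an optical inspection='fail': P(defective) = 0.6·0.6500 / (0.6·0.6500 + 0.25·0.3500) ≈ 0.8168
After an optical inspection='fail': P(defective) = 0.6·0.8168 / (0.6·0.8168 + 0.25·0.1832) ≈ 0.9145
After a stress test='fail': P(defective) = 0.55·0.9145 / (0.55·0.9145 + 0.35·0.0855) ≈ 0.9439

0.9439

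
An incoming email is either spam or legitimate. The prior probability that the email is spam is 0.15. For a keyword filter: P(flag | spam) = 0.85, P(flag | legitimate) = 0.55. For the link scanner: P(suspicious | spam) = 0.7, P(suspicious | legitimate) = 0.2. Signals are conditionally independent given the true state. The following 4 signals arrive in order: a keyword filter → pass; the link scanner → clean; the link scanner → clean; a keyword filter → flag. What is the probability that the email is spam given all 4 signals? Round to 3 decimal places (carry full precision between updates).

After a keyword filter='pass': P(spam) = 0.15·0.1500 / (0.15·0.1500 + 0.45·0.8500) ≈ 0.0556
After the link scanner='clean': P(spam) = 0.3·0.0556 / (0.3·0.0556 + 0.8·0.9444) ≈ 0.0216
After the link scanner='clean': P(spam) = 0.3·0.0216 / (0.3·0.0216 + 0.8·0.9784) ≈ 0.0082
After a keyword filter='flag': P(spam) = 0.85·0.0082 / (0.85·0.0082 + 0.55·0.9918) ≈ 0.0126

0.013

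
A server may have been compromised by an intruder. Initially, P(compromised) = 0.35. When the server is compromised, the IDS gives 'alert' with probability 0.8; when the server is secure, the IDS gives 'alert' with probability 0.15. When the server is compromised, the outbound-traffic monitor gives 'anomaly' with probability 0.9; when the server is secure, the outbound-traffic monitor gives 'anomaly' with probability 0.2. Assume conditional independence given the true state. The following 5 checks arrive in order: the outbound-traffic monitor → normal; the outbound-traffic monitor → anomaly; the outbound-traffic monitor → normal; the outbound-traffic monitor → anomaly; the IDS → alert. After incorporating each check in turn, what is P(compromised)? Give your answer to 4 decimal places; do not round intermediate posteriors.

0.4761

After the outbound-traffic monitor='normal': P(compromised) = 0.1·0.3500 / (0.1·0.3500 + 0.8·0.6500) ≈ 0.0631
After the outbound-traffic monitor='anomaly': P(compromised) = 0.9·0.0631 / (0.9·0.0631 + 0.2·0.9369) ≈ 0.2325
After the outbound-traffic monitor='normal': P(compromised) = 0.1·0.2325 / (0.1·0.2325 + 0.8·0.7675) ≈ 0.0365
After the outbound-traffic monitor='anomaly': P(compromised) = 0.9·0.0365 / (0.9·0.0365 + 0.2·0.9635) ≈ 0.1456
After the IDS='alert': P(compromised) = 0.8·0.1456 / (0.8·0.1456 + 0.15·0.8544) ≈ 0.4761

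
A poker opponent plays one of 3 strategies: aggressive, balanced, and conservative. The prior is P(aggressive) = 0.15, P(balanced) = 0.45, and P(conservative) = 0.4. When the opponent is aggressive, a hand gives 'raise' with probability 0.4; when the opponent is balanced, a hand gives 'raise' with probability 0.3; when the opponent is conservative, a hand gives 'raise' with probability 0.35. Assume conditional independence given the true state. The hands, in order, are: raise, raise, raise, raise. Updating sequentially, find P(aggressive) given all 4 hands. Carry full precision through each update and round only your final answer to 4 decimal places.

Apply Bayes' rule sequentially, carrying P(aggressive) forward.
After 'raise': normaliser = 0.4·0.1500 + 0.3·0.4500 + 0.35·0.4000; P(aggressive) ≈ 0.1791, P(balanced) ≈ 0.4030, P(conservative) ≈ 0.4179
After 'raise': normaliser = 0.4·0.1791 + 0.3·0.4030 + 0.35·0.4179; P(aggressive) ≈ 0.2115, P(balanced) ≈ 0.3568, P(conservative) ≈ 0.4317
After 'raise': normaliser = 0.4·0.2115 + 0.3·0.3568 + 0.35·0.4317; P(aggressive) ≈ 0.2468, P(balanced) ≈ 0.3123, P(conservative) ≈ 0.4409
After 'raise': normaliser = 0.4·0.2468 + 0.3·0.3123 + 0.35·0.4409; P(aggressive) ≈ 0.2847, P(balanced) ≈ 0.2703, P(conservative) ≈ 0.4450

0.2847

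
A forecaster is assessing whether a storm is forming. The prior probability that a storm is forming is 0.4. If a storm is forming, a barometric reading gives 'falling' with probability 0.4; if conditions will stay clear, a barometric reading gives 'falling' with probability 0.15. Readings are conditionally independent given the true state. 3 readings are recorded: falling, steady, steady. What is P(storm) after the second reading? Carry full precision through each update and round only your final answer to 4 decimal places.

After 'falling': P(storm) = 0.4·0.4000 / (0.4·0.4000 + 0.15·0.6000) ≈ 0.6400
After 'steady': P(storm) = 0.6·0.6400 / (0.6·0.6400 + 0.85·0.3600) ≈ 0.5565

0.5565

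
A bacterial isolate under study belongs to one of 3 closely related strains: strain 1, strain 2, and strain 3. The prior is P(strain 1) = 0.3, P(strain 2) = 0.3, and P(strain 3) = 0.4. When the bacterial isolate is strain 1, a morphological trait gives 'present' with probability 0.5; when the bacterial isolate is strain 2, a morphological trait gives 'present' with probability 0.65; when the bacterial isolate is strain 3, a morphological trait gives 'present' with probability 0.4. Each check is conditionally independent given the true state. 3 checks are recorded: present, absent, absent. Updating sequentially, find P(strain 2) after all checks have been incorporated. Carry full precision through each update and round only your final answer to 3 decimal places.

0.201

Apply Bayes' rule sequentially, carrying P(strain 2) forward.
After 'present': normaliser = 0.5·0.3000 + 0.65·0.3000 + 0.4·0.4000; P(strain 1) ≈ 0.2970, P(strain 2) ≈ 0.3861, P(strain 3) ≈ 0.3168
After 'absent': normaliser = 0.5·0.2970 + 0.35·0.3861 + 0.6·0.3168; P(strain 1) ≈ 0.3135, P(strain 2) ≈ 0.2853, P(strain 3) ≈ 0.4013
After 'absent': normaliser = 0.5·0.3135 + 0.35·0.2853 + 0.6·0.4013; P(strain 1) ≈ 0.3152, P(strain 2) ≈ 0.2008, P(strain 3) ≈ 0.4841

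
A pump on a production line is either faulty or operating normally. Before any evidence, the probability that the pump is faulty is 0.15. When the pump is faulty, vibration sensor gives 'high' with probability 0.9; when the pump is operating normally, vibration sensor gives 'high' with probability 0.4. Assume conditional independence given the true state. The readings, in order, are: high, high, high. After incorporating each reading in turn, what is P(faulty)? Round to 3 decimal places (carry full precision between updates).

After 'high': P(faulty) = 0.9·0.1500 / (0.9·0.1500 + 0.4·0.8500) ≈ 0.2842
After 'high': P(faulty) = 0.9·0.2842 / (0.9·0.2842 + 0.4·0.7158) ≈ 0.4718
After 'high': P(faulty) = 0.9·0.4718 / (0.9·0.4718 + 0.4·0.5282) ≈ 0.6678

0.668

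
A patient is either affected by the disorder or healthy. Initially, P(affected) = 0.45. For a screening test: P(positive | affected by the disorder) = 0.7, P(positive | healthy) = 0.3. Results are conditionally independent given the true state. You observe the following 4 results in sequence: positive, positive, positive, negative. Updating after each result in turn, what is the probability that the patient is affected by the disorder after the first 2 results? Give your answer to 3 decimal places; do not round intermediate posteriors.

0.817

After 'positive': P(affected) = 0.7·0.4500 / (0.7·0.4500 + 0.3·0.5500) ≈ 0.6562
After 'positive': P(affected) = 0.7·0.6562 / (0.7·0.6562 + 0.3·0.3438) ≈ 0.8167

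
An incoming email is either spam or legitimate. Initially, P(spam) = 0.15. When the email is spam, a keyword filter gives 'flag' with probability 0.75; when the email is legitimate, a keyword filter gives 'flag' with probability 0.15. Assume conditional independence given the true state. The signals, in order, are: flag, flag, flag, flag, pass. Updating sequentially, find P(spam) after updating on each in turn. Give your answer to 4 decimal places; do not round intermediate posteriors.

After 'flag': P(spam) = 0.75·0.1500 / (0.75·0.1500 + 0.15·0.8500) ≈ 0.4688
After 'flag': P(spam) = 0.75·0.4688 / (0.75·0.4688 + 0.15·0.5312) ≈ 0.8152
After 'flag': P(spam) = 0.75·0.8152 / (0.75·0.8152 + 0.15·0.1848) ≈ 0.9566
After 'flag': P(spam) = 0.75·0.9566 / (0.75·0.9566 + 0.15·0.0434) ≈ 0.9910
After 'pass': P(spam) = 0.25·0.9910 / (0.25·0.9910 + 0.85·0.0090) ≈ 0.9701

0.9701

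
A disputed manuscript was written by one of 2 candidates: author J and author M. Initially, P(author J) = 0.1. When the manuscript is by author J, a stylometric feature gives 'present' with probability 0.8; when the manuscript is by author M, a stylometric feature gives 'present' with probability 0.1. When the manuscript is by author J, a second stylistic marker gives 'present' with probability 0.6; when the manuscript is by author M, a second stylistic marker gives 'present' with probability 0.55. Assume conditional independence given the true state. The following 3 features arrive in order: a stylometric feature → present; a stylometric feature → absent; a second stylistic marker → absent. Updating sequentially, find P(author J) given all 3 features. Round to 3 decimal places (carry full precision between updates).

After a stylometric feature='present': P(author J) = 0.8·0.1000 / (0.8·0.1000 + 0.1·0.9000) ≈ 0.4706
After a stylometric feature='absent': P(author J) = 0.2·0.4706 / (0.2·0.4706 + 0.9·0.5294) ≈ 0.1649
After a second stylistic marker='absent': P(author J) = 0.4·0.1649 / (0.4·0.1649 + 0.45·0.8351) ≈ 0.1494

0.149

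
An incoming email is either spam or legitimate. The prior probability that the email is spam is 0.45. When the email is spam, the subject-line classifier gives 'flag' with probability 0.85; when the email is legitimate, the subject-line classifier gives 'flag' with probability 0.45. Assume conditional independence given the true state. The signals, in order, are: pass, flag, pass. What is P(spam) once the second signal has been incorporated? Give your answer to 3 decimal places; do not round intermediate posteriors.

0.297

After 'pass': P(spam) = 0.15·0.4500 / (0.15·0.4500 + 0.55·0.5500) ≈ 0.1824
After 'flag': P(spam) = 0.85·0.1824 / (0.85·0.1824 + 0.45·0.8176) ≈ 0.2965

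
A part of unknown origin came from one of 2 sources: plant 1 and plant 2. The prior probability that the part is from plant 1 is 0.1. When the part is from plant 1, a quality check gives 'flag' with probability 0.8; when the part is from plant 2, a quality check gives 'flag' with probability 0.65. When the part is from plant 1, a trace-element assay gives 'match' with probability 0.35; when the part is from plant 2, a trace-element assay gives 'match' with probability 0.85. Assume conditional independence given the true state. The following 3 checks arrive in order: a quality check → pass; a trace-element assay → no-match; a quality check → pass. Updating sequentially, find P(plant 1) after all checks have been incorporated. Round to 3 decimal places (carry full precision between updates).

After a quality check='pass': P(plant 1) = 0.2·0.1000 / (0.2·0.1000 + 0.35·0.9000) ≈ 0.0597
After a trace-element assay='no-match': P(plant 1) = 0.65·0.0597 / (0.65·0.0597 + 0.15·0.9403) ≈ 0.2158
After a quality check='pass': P(plant 1) = 0.2·0.2158 / (0.2·0.2158 + 0.35·0.7842) ≈ 0.1359

0.136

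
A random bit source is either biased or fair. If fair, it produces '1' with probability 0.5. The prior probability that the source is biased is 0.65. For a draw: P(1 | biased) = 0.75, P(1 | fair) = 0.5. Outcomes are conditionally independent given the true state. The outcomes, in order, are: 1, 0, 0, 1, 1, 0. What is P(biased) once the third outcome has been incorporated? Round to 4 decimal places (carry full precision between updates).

After '1': P(biased) = 0.75·0.6500 / (0.75·0.6500 + 0.5·0.3500) ≈ 0.7358
After '0': P(biased) = 0.25·0.7358 / (0.25·0.7358 + 0.5·0.2642) ≈ 0.5821
After '0': P(biased) = 0.25·0.5821 / (0.25·0.5821 + 0.5·0.4179) ≈ 0.4105

0.4105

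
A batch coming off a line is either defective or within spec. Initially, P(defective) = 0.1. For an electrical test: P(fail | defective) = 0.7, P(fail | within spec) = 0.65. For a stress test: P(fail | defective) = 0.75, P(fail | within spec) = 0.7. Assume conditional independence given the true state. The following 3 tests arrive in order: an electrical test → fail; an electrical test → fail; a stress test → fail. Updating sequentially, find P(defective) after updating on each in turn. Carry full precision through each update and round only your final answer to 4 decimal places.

Each posterior becomes the prior for the next update.
After an electrical test='fail': P(defective) = 0.7·0.1000 / (0.7·0.1000 + 0.65·0.9000) ≈ 0.1069
After an electrical test='fail': P(defective) = 0.7·0.1069 / (0.7·0.1069 + 0.65·0.8931) ≈ 0.1142
After a stress test='fail': P(defective) = 0.75·0.1142 / (0.75·0.1142 + 0.7·0.8858) ≈ 0.1213

0.1213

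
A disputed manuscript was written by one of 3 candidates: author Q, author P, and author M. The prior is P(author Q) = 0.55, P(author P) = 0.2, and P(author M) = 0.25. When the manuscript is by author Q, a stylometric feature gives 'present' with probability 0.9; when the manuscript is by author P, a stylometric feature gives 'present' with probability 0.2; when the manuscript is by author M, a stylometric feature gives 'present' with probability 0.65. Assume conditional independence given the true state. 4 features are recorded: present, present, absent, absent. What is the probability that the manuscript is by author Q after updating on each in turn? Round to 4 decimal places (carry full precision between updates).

0.1979

After 'present': normaliser = 0.9·0.5500 + 0.2·0.2000 + 0.65·0.2500; P(author Q) ≈ 0.7097, P(author P) ≈ 0.0573, P(author M) ≈ 0.2330
After 'present': normaliser = 0.9·0.7097 + 0.2·0.0573 + 0.65·0.2330; P(author Q) ≈ 0.7968, P(author P) ≈ 0.0143, P(author M) ≈ 0.1889
After 'absent': normaliser = 0.1·0.7968 + 0.8·0.0143 + 0.35·0.1889; P(author Q) ≈ 0.5067, P(author P) ≈ 0.0728, P(author M) ≈ 0.4205
After 'absent': normaliser = 0.1·0.5067 + 0.8·0.0728 + 0.35·0.4205; P(author Q) ≈ 0.1979, P(author P) ≈ 0.2274, P(author M) ≈ 0.5747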